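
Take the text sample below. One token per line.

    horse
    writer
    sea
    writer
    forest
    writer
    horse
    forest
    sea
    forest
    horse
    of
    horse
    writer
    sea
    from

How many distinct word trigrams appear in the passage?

16 tokens → 14 trigram windows in total.
Repeated trigrams (each contributes count−1 duplicates):
  horse writer sea: 2
1 duplicate windows → 14 − 1 = 13 distinct.

13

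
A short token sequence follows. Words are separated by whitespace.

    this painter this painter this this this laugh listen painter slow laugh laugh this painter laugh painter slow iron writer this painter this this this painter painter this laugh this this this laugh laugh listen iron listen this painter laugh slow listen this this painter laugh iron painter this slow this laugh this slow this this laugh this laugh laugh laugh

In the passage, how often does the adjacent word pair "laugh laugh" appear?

4

Scanning the 60 overlapping bigram windows for "laugh laugh":
  position 12–13: laugh laugh
  position 33–34: laugh laugh
  position 59–60: laugh laugh
  position 60–61: laugh laugh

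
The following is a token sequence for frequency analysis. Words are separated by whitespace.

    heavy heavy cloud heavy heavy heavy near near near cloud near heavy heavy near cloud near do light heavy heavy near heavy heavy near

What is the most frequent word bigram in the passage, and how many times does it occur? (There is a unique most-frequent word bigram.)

"heavy heavy", 6 times

Bigram frequencies (highest first):
  heavy heavy: 6
  heavy near: 4
  near near: 2
  near cloud: 2
  cloud near: 2
  near heavy: 2
  … (5 more, each ≤ 1)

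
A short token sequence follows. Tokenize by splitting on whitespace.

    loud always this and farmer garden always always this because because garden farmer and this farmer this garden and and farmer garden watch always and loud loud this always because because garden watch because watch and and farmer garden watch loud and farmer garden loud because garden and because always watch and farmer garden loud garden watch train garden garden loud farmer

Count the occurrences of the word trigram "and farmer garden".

Scanning the 60 overlapping trigram windows for "and farmer garden":
  position 4–6: and farmer garden
  position 20–22: and farmer garden
  position 37–39: and farmer garden
  position 42–44: and farmer garden
  position 52–54: and farmer garden

5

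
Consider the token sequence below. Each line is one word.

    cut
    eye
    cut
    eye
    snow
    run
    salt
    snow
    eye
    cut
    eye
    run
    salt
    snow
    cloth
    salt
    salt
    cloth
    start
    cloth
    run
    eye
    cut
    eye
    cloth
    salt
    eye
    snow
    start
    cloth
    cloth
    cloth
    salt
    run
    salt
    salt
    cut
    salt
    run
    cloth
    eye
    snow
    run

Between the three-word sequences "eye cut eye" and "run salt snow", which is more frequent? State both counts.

"eye cut eye": 3 occurrences
"run salt snow": 2 occurrences

"eye cut eye" (3 vs 2)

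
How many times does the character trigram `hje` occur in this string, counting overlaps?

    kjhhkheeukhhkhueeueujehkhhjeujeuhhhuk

Sliding a length-3 window over the 37 characters (35 positions):
  position 26–28: hje

1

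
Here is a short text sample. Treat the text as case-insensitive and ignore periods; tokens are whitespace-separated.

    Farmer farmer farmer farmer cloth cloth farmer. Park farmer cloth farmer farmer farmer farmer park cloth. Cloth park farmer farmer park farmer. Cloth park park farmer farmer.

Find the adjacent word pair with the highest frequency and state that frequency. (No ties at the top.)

"farmer farmer", 8 times

Bigram frequencies (highest first):
  farmer farmer: 8
  park farmer: 4
  farmer cloth: 3
  farmer park: 3
  cloth cloth: 2
  cloth farmer: 2
  … (3 more, each ≤ 2)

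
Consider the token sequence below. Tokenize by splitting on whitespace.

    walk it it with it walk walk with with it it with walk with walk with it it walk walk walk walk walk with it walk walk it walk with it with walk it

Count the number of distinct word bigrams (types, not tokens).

9

34 tokens → 33 bigram windows in total.
Repeated bigrams (each contributes count−1 duplicates):
  walk walk: 6
  walk with: 5
  with it: 5
  it walk: 4
  it it: 3
  it with: 3
  walk it: 3
  with walk: 3
24 duplicate windows → 33 − 24 = 9 distinct.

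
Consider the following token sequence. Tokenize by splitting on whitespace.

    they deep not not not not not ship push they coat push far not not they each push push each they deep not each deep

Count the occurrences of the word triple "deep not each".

Scanning the 23 overlapping trigram windows for "deep not each":
  position 22–24: deep not each

1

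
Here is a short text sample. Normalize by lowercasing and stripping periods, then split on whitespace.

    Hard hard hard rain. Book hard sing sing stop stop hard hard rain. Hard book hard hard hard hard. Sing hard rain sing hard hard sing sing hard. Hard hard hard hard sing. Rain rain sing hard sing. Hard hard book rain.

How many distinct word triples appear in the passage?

42 tokens → 40 trigram windows in total.
Repeated trigrams (each contributes count−1 duplicates):
  hard hard hard: 6
  hard hard sing: 3
  sing hard hard: 3
  hard hard rain: 2
  hard sing hard: 2
  hard sing sing: 2
  rain sing hard: 2
13 duplicate windows → 40 − 13 = 27 distinct.

27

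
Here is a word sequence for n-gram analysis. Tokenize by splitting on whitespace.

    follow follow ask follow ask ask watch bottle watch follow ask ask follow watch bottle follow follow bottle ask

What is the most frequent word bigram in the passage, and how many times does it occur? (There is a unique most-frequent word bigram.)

"follow ask", 3 times

Bigram frequencies (highest first):
  follow ask: 3
  follow follow: 2
  ask follow: 2
  ask ask: 2
  watch bottle: 2
  ask watch: 1
  … (6 more, each ≤ 1)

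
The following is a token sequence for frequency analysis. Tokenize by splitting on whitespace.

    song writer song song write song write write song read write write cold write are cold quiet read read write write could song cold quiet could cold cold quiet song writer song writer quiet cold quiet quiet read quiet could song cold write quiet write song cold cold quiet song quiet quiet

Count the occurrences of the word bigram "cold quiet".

5

Scanning the 51 overlapping bigram windows for "cold quiet":
  position 16–17: cold quiet
  position 24–25: cold quiet
  position 28–29: cold quiet
  position 35–36: cold quiet
  position 48–49: cold quiet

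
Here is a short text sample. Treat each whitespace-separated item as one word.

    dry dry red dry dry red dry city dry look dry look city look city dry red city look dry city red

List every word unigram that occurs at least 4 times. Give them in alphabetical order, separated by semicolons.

Unigram counts meeting the condition (at least 4 times):
  city: 5
  dry: 9
  look: 4
  red: 4

city; dry; look; red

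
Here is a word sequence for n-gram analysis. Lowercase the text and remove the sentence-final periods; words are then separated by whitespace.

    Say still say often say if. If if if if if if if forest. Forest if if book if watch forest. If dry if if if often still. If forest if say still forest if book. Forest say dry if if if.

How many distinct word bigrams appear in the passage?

23

42 tokens → 41 bigram windows in total.
Repeated bigrams (each contributes count−1 duplicates):
  if if: 12
  forest if: 4
  dry if: 2
  if book: 2
  if forest: 2
  say still: 2
18 duplicate windows → 41 − 18 = 23 distinct.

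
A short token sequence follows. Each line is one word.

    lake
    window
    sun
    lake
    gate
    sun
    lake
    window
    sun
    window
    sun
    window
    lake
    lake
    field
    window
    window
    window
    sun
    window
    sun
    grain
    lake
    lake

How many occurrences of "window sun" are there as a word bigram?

5

Scanning the 23 overlapping bigram windows for "window sun":
  position 2–3: window sun
  position 8–9: window sun
  position 10–11: window sun
  position 18–19: window sun
  position 20–21: window sun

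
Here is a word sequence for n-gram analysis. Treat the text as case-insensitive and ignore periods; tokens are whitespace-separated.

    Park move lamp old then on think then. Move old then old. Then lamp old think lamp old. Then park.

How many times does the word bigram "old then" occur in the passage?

Scanning the 19 overlapping bigram windows for "old then":
  position 4–5: old then
  position 10–11: old then
  position 12–13: old then
  position 18–19: old then

4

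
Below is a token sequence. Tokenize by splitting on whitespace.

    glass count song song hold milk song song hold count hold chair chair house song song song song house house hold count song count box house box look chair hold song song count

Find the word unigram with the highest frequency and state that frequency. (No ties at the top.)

"song", 11 times

Unigram frequencies (highest first):
  song: 11
  count: 5
  hold: 5
  house: 4
  chair: 3
  box: 2
  … (3 more, each ≤ 1)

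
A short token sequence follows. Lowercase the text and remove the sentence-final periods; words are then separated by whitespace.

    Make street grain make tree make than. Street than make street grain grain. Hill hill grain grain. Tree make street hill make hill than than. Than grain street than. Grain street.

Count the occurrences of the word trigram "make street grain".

Scanning the 29 overlapping trigram windows for "make street grain":
  position 1–3: make street grain
  position 10–12: make street grain

2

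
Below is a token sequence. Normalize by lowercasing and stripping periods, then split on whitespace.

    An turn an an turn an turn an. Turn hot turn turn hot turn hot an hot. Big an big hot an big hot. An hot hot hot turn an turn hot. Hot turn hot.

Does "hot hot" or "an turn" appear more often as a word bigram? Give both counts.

"an turn" (5 vs 3)

"hot hot": 3 occurrences
"an turn": 5 occurrences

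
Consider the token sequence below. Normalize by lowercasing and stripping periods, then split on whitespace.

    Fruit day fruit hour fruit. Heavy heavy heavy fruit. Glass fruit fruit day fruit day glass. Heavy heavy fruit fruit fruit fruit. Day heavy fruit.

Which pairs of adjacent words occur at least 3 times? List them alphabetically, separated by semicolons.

fruit day; fruit fruit; heavy fruit; heavy heavy

Bigram counts meeting the condition (at least 3 times):
  fruit day: 4
  fruit fruit: 4
  heavy fruit: 3
  heavy heavy: 3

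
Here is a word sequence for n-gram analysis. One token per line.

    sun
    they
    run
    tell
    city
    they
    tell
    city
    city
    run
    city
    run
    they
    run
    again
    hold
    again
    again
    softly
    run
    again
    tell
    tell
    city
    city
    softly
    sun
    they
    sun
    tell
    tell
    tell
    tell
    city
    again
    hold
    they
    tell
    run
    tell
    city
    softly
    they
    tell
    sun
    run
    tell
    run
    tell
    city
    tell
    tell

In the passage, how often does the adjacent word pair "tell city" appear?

Scanning the 51 overlapping bigram windows for "tell city":
  position 4–5: tell city
  position 7–8: tell city
  position 23–24: tell city
  position 33–34: tell city
  position 40–41: tell city
  position 49–50: tell city

6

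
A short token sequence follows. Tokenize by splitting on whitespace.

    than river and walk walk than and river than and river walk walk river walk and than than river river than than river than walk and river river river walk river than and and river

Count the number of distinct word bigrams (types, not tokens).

16

35 tokens → 34 bigram windows in total.
Repeated bigrams (each contributes count−1 duplicates):
  and river: 4
  river than: 4
  river river: 3
  river walk: 3
  than and: 3
  than river: 3
  than than: 2
  walk and: 2
  … (2 more repeated)
18 duplicate windows → 34 − 18 = 16 distinct.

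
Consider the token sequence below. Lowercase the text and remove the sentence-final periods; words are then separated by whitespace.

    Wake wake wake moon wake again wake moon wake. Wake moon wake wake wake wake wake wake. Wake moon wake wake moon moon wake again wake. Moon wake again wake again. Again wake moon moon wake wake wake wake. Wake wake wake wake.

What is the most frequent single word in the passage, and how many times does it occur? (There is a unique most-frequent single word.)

Unigram frequencies (highest first):
  wake: 29
  moon: 9
  again: 5

"wake", 29 times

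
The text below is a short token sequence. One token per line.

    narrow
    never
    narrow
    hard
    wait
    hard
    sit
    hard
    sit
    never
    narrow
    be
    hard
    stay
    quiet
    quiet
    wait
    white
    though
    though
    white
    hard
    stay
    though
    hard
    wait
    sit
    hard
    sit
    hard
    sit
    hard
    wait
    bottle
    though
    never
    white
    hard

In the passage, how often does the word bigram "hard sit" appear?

4

Scanning the 37 overlapping bigram windows for "hard sit":
  position 6–7: hard sit
  position 8–9: hard sit
  position 28–29: hard sit
  position 30–31: hard sit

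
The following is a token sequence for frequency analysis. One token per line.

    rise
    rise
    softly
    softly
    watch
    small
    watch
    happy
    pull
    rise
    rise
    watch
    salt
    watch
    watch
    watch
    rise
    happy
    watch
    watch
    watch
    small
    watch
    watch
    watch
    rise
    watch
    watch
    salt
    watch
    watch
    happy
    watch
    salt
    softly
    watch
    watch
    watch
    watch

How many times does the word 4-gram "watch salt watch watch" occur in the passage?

Scanning the 36 overlapping 4-gram windows for "watch salt watch watch":
  position 12–15: watch salt watch watch
  position 28–31: watch salt watch watch

2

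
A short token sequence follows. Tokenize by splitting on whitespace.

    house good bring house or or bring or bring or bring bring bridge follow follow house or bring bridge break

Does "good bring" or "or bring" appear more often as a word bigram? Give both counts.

"or bring" (4 vs 1)

"good bring": 1 occurrence
"or bring": 4 occurrences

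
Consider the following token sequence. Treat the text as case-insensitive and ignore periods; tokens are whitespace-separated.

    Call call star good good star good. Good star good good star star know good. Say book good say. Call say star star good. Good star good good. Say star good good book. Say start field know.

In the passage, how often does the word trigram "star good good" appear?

6

Scanning the 35 overlapping trigram windows for "star good good":
  position 3–5: star good good
  position 6–8: star good good
  position 9–11: star good good
  position 23–25: star good good
  position 26–28: star good good
  position 30–32: star good good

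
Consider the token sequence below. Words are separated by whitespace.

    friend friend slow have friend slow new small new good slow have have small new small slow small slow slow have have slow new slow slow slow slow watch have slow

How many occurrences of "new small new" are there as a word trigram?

Scanning the 29 overlapping trigram windows for "new small new":
  position 7–9: new small new

1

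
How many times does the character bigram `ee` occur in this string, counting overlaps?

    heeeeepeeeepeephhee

9

Sliding a length-2 window over the 19 characters (18 positions):
  position 2–3: ee
  position 3–4: ee
  position 4–5: ee
  position 5–6: ee
  position 8–9: ee
  position 9–10: ee
  position 10–11: ee
  position 13–14: ee
  position 18–19: ee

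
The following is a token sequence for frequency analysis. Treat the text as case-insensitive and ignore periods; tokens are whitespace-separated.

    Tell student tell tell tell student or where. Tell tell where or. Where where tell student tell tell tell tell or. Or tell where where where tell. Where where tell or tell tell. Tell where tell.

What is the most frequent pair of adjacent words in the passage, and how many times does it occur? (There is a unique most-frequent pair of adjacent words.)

"tell tell", 8 times

Bigram frequencies (highest first):
  tell tell: 8
  where tell: 5
  tell where: 4
  where where: 4
  tell student: 3
  student tell: 2
  … (6 more, each ≤ 2)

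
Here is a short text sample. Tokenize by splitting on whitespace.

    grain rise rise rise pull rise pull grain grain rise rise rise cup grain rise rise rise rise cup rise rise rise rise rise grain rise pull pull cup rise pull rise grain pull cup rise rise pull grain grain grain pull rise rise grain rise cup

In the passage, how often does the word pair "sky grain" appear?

Scanning the 46 overlapping bigram windows for "sky grain":
  (none found)

0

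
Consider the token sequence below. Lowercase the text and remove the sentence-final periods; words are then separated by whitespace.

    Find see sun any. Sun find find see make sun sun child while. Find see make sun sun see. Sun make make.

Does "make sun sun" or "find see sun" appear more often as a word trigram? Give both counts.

"make sun sun" (2 vs 1)

"make sun sun": 2 occurrences
"find see sun": 1 occurrence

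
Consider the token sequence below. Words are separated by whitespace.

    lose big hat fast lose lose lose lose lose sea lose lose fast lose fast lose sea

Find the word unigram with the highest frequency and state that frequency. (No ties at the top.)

"lose", 10 times

Unigram frequencies (highest first):
  lose: 10
  fast: 3
  sea: 2
  big: 1
  hat: 1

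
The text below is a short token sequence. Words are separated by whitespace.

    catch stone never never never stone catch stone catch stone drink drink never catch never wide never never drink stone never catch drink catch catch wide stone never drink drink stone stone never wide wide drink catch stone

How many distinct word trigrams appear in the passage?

38 tokens → 36 trigram windows in total.
Repeated trigrams (each contributes count−1 duplicates):
  stone catch stone: 2
1 duplicate windows → 36 − 1 = 35 distinct.

35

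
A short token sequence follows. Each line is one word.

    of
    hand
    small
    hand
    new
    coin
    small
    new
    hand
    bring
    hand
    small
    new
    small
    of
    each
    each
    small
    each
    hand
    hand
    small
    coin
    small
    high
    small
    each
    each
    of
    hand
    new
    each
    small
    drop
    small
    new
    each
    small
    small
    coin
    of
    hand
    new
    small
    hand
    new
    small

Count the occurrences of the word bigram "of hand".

3

Scanning the 46 overlapping bigram windows for "of hand":
  position 1–2: of hand
  position 29–30: of hand
  position 41–42: of hand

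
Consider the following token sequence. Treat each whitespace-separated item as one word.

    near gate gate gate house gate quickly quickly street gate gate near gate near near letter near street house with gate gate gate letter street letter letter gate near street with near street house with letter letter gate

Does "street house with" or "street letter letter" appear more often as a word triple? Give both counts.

"street house with" (2 vs 1)

"street house with": 2 occurrences
"street letter letter": 1 occurrence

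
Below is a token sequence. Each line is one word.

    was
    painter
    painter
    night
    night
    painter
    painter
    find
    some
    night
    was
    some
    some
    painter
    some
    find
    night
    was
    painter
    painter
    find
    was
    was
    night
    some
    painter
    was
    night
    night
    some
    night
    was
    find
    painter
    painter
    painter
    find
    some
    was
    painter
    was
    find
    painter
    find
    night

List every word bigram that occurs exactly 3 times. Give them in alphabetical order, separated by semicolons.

Bigram counts meeting the condition (exactly 3 times):
  night was: 3
  was painter: 3

night was; was painter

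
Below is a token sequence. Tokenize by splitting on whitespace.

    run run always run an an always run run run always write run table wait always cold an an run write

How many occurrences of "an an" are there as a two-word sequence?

Scanning the 20 overlapping bigram windows for "an an":
  position 5–6: an an
  position 18–19: an an

2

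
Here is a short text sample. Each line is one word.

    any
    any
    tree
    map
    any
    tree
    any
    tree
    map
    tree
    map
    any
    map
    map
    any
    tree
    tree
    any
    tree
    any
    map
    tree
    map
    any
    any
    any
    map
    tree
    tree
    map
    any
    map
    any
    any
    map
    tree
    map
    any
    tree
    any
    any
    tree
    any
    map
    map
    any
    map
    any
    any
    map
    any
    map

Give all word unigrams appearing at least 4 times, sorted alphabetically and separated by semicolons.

Unigram counts meeting the condition (at least 4 times):
  any: 22
  map: 17
  tree: 13

any; map; tree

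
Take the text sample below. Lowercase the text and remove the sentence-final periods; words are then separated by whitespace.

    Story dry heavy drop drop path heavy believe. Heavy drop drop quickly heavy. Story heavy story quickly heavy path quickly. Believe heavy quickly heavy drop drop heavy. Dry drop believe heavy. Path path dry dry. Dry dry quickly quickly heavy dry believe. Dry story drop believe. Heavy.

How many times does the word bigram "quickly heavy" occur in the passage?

4

Scanning the 46 overlapping bigram windows for "quickly heavy":
  position 12–13: quickly heavy
  position 17–18: quickly heavy
  position 23–24: quickly heavy
  position 39–40: quickly heavy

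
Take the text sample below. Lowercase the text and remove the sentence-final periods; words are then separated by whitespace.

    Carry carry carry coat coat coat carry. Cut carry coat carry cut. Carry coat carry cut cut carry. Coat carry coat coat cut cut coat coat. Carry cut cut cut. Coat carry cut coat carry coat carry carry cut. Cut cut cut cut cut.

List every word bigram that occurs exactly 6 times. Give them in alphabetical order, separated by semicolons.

carry coat; carry cut

Bigram counts meeting the condition (exactly 6 times):
  carry coat: 6
  carry cut: 6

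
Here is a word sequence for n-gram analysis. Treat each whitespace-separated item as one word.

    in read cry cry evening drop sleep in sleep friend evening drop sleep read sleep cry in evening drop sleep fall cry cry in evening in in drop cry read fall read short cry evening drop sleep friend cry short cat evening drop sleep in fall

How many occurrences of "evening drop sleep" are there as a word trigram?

Scanning the 44 overlapping trigram windows for "evening drop sleep":
  position 5–7: evening drop sleep
  position 11–13: evening drop sleep
  position 18–20: evening drop sleep
  position 35–37: evening drop sleep
  position 42–44: evening drop sleep

5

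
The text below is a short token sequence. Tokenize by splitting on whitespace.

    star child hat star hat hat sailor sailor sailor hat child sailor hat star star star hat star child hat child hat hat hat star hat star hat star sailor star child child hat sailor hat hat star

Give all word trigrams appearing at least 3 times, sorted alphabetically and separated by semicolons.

Trigram counts meeting the condition (at least 3 times):
  hat star hat: 3
  star hat star: 3

hat star hat; star hat star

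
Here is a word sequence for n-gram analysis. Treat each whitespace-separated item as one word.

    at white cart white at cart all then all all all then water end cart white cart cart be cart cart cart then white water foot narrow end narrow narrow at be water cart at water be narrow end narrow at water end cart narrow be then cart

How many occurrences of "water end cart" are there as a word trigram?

2

Scanning the 46 overlapping trigram windows for "water end cart":
  position 13–15: water end cart
  position 42–44: water end cart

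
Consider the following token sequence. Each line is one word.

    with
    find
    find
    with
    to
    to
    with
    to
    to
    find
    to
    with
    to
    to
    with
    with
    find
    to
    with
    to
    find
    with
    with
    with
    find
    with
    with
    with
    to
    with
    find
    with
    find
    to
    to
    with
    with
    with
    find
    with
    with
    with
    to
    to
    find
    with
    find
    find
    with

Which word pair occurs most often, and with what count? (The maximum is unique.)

"with with", 9 times

Bigram frequencies (highest first):
  with with: 9
  with find: 7
  find with: 7
  with to: 6
  to with: 6
  to to: 5
  … (3 more, each ≤ 3)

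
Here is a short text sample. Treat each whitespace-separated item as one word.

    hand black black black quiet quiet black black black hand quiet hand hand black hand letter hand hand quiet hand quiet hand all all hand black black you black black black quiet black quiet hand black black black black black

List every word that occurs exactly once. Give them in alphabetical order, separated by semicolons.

Unigram counts meeting the condition (exactly once):
  letter: 1
  you: 1

letter; you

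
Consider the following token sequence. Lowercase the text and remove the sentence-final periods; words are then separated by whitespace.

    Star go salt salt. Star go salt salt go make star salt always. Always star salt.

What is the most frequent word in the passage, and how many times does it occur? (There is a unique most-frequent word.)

Unigram frequencies (highest first):
  salt: 6
  star: 4
  go: 3
  always: 2
  make: 1

"salt", 6 times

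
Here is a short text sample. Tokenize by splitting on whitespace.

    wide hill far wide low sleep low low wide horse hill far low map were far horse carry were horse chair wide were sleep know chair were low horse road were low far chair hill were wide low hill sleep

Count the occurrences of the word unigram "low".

Scanning the 40 tokens for "low":
  position 5: low
  position 7: low
  position 8: low
  position 13: low
  position 28: low
  position 32: low
  position 38: low

7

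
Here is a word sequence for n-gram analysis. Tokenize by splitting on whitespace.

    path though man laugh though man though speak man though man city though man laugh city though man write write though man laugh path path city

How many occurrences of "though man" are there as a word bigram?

Scanning the 25 overlapping bigram windows for "though man":
  position 2–3: though man
  position 5–6: though man
  position 10–11: though man
  position 13–14: though man
  position 17–18: though man
  position 21–22: though man

6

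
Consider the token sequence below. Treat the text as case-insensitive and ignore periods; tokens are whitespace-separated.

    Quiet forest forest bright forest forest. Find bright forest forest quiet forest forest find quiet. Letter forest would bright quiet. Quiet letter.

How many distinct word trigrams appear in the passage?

17

22 tokens → 20 trigram windows in total.
Repeated trigrams (each contributes count−1 duplicates):
  bright forest forest: 2
  forest forest find: 2
  quiet forest forest: 2
3 duplicate windows → 20 − 3 = 17 distinct.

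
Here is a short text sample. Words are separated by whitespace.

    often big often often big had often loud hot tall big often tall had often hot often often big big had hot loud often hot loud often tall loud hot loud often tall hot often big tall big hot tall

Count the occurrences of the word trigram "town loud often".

Scanning the 38 overlapping trigram windows for "town loud often":
  (none found)

0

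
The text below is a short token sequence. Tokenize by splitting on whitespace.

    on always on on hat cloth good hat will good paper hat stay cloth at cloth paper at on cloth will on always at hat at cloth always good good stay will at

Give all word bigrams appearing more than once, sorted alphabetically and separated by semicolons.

Bigram counts meeting the condition (more than once):
  at cloth: 2
  on always: 2

at cloth; on always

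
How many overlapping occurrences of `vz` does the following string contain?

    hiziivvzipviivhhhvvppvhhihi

1

Sliding a length-2 window over the 27 characters (26 positions):
  position 7–8: vz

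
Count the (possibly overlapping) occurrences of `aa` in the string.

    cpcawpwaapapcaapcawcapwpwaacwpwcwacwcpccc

3

Sliding a length-2 window over the 41 characters (40 positions):
  position 8–9: aa
  position 14–15: aa
  position 26–27: aa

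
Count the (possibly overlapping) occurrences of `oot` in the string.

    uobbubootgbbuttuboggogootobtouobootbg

3

Sliding a length-3 window over the 37 characters (35 positions):
  position 7–9: oot
  position 23–25: oot
  position 33–35: oot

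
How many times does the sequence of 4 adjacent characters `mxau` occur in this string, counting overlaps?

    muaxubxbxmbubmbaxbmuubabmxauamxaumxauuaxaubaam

3

Sliding a length-4 window over the 46 characters (43 positions):
  position 25–28: mxau
  position 30–33: mxau
  position 34–37: mxau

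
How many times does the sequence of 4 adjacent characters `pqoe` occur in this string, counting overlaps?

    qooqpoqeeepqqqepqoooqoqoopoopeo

Sliding a length-4 window over the 31 characters (28 positions):
  (no match at any position)

0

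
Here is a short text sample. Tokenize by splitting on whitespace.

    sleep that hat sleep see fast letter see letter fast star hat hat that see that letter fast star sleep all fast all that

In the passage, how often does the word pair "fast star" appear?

Scanning the 23 overlapping bigram windows for "fast star":
  position 10–11: fast star
  position 18–19: fast star

2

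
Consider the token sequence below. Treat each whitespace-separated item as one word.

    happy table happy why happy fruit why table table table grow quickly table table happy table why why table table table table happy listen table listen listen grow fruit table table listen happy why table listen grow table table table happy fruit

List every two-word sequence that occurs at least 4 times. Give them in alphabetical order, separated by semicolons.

table happy; table table

Bigram counts meeting the condition (at least 4 times):
  table happy: 4
  table table: 9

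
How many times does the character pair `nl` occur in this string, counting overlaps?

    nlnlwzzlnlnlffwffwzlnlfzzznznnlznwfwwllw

Sliding a length-2 window over the 40 characters (39 positions):
  position 1–2: nl
  position 3–4: nl
  position 9–10: nl
  position 11–12: nl
  position 21–22: nl
  position 30–31: nl

6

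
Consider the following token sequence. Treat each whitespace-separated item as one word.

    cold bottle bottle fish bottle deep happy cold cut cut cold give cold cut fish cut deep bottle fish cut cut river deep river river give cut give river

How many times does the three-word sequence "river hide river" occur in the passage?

Scanning the 27 overlapping trigram windows for "river hide river":
  (none found)

0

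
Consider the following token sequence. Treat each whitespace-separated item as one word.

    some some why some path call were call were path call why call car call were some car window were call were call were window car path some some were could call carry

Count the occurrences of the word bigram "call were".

5

Scanning the 32 overlapping bigram windows for "call were":
  position 6–7: call were
  position 8–9: call were
  position 15–16: call were
  position 21–22: call were
  position 23–24: call were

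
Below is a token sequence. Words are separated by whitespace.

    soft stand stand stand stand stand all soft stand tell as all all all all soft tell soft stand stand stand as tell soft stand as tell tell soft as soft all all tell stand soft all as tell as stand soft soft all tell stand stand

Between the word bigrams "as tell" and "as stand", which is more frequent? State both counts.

"as tell": 3 occurrences
"as stand": 1 occurrence

"as tell" (3 vs 1)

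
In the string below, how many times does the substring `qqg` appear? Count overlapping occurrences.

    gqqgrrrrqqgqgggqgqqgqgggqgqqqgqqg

5

Sliding a length-3 window over the 33 characters (31 positions):
  position 2–4: qqg
  position 9–11: qqg
  position 18–20: qqg
  position 28–30: qqg
  position 31–33: qqg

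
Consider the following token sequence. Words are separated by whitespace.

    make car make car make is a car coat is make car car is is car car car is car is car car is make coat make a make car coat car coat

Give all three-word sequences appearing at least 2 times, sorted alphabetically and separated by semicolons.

car car is; car is car; is car car; make car make

Trigram counts meeting the condition (at least 2 times):
  car car is: 3
  car is car: 2
  is car car: 2
  make car make: 2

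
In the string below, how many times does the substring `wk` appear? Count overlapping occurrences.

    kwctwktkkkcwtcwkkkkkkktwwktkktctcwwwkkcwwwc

4

Sliding a length-2 window over the 43 characters (42 positions):
  position 5–6: wk
  position 15–16: wk
  position 25–26: wk
  position 36–37: wk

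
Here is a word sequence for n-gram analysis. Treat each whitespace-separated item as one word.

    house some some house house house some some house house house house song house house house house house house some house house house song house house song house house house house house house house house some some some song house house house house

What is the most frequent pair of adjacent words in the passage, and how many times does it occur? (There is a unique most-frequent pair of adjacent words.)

Bigram frequencies (highest first):
  house house: 23
  house some: 4
  some some: 4
  song house: 4
  some house: 3
  house song: 3
  … (1 more, each ≤ 1)

"house house", 23 times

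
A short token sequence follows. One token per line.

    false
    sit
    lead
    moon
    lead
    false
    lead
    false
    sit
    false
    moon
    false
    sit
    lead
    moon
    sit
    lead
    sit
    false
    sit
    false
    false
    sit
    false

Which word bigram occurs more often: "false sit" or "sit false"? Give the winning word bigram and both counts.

"false sit": 5 occurrences
"sit false": 4 occurrences

"false sit" (5 vs 4)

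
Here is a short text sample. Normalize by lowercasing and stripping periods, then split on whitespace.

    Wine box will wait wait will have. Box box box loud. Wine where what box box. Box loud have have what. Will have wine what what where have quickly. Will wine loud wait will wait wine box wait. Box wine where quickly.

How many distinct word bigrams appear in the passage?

32

42 tokens → 41 bigram windows in total.
Repeated bigrams (each contributes count−1 duplicates):
  box box: 4
  box loud: 2
  wait will: 2
  will have: 2
  will wait: 2
  wine box: 2
  wine where: 2
9 duplicate windows → 41 − 9 = 32 distinct.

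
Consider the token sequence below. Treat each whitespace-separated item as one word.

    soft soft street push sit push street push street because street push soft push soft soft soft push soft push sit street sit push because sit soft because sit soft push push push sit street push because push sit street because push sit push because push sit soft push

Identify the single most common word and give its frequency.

Unigram frequencies (highest first):
  push: 17
  soft: 10
  sit: 9
  street: 7
  because: 6

"push", 17 times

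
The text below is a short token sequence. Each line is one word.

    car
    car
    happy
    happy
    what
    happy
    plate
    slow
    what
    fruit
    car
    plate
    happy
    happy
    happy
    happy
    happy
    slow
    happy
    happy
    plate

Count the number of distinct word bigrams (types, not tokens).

21 tokens → 20 bigram windows in total.
Repeated bigrams (each contributes count−1 duplicates):
  happy happy: 6
  happy plate: 2
6 duplicate windows → 20 − 6 = 14 distinct.

14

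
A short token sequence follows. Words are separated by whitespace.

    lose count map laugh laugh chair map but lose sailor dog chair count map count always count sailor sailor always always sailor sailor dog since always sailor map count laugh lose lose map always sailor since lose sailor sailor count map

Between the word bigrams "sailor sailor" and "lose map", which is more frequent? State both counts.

"sailor sailor" (3 vs 1)

"sailor sailor": 3 occurrences
"lose map": 1 occurrence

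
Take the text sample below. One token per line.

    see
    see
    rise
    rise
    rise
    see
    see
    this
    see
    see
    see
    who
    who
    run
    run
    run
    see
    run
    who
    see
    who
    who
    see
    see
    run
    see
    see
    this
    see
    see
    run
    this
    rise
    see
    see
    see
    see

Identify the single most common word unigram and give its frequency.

Unigram frequencies (highest first):
  see: 19
  run: 6
  who: 5
  rise: 4
  this: 3

"see", 19 times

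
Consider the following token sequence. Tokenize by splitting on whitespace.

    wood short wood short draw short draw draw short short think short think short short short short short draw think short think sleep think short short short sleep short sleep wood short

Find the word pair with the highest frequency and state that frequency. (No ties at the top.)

Bigram frequencies (highest first):
  short short: 7
  think short: 4
  wood short: 3
  short draw: 3
  short think: 3
  draw short: 2
  … (8 more, each ≤ 2)

"short short", 7 times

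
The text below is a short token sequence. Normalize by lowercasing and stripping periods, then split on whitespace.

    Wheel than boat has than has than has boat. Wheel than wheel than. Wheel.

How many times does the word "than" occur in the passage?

5

Scanning the 14 tokens for "than":
  position 2: than
  position 5: than
  position 7: than
  position 11: than
  position 13: than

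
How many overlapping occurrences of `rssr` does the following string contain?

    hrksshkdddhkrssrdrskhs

Sliding a length-4 window over the 22 characters (19 positions):
  position 13–16: rssr

1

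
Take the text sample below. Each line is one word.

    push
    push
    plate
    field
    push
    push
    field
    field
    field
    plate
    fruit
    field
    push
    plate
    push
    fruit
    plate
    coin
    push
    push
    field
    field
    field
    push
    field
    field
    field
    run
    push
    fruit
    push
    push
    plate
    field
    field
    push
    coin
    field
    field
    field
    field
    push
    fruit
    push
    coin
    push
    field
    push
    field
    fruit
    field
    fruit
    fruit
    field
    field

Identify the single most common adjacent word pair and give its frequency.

"field field", 11 times

Bigram frequencies (highest first):
  field field: 11
  field push: 6
  push field: 5
  push push: 4
  push plate: 3
  fruit field: 3
  … (15 more, each ≤ 3)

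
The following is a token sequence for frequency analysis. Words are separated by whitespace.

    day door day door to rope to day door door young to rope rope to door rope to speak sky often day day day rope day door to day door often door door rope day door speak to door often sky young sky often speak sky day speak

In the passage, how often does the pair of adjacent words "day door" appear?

Scanning the 47 overlapping bigram windows for "day door":
  position 1–2: day door
  position 3–4: day door
  position 8–9: day door
  position 26–27: day door
  position 29–30: day door
  position 35–36: day door

6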